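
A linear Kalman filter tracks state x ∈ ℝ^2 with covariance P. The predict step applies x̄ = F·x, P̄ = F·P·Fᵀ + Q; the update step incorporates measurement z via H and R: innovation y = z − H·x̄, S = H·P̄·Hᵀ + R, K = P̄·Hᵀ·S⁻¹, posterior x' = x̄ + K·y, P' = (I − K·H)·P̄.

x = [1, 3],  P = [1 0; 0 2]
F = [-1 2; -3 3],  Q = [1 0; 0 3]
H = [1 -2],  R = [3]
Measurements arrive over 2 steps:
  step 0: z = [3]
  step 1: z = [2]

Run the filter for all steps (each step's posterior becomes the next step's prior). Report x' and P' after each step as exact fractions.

step 0: x' = [165/73, -12/73], P' = [330/73 195/73; 195/73 165/73]
step 1: x' = [-9361/4258, -10029/4258], P' = [16125/4258 8313/4258; 8313/4258 7311/4258]

step 0: x̄ = F·x = [5, 6]
step 0: P̄ = F·P·Fᵀ + Q = [10 15; 15 30]
step 0: y = z − H·x̄ = [10]
step 0: S = H·P̄·Hᵀ + R = [73]
step 0: K = P̄·Hᵀ·S⁻¹ = [-20/73; -45/73]
step 0: x' = x̄ + K·y = [165/73, -12/73]
step 0: P' = (I − K·H)·P̄ = [330/73 195/73; 195/73 165/73]
step 1: x̄ = F·x = [-189/73, -531/73]
step 1: P̄ = F·P·Fᵀ + Q = [283/73 225/73; 225/73 1164/73]
step 1: y = z − H·x̄ = [-727/73]
step 1: S = H·P̄·Hᵀ + R = [4258/73]
step 1: K = P̄·Hᵀ·S⁻¹ = [-167/4258; -2103/4258]
step 1: x' = x̄ + K·y = [-9361/4258, -10029/4258]
step 1: P' = (I − K·H)·P̄ = [16125/4258 8313/4258; 8313/4258 7311/4258]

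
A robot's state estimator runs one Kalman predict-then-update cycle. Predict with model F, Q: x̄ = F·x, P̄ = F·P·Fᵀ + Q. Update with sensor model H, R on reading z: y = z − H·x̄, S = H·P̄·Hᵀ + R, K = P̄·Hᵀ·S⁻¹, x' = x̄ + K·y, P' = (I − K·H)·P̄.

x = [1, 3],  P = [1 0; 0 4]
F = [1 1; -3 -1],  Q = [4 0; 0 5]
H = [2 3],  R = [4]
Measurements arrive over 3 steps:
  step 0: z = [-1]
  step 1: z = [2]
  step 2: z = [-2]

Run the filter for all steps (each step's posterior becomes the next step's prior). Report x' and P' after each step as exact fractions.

step 0: x' = [445/118, -174/59], P' = [1053/118 -353/59; -353/59 262/59]
step 1: x' = [55/349, 168/349], P' = [255025/49907 -15614/4537; -15614/4537 12512/4537]
step 2: x' = [8671107/13473256, -7367631/6736628], P' = [66713693/13473256 -22337577/6736628; -22337577/6736628 8953933/3368314]

step 0: x̄ = F·x = [4, -6]
step 0: P̄ = F·P·Fᵀ + Q = [9 -7; -7 18]
step 0: y = z − H·x̄ = [9]
step 0: S = H·P̄·Hᵀ + R = [118]
step 0: K = P̄·Hᵀ·S⁻¹ = [-3/118; 20/59]
step 0: x' = x̄ + K·y = [445/118, -174/59]
step 0: P' = (I − K·H)·P̄ = [1053/118 -353/59; -353/59 262/59]
step 1: x̄ = F·x = [97/118, -987/118]
step 1: P̄ = F·P·Fᵀ + Q = [637/118 -859/118; -859/118 6355/118]
step 1: y = z − H·x̄ = [3003/118]
step 1: S = H·P̄·Hᵀ + R = [49907/118]
step 1: K = P̄·Hᵀ·S⁻¹ = [-1303/49907; 1577/4537]
step 1: x' = x̄ + K·y = [55/349, 168/349]
step 1: P' = (I − K·H)·P̄ = [255025/49907 -15614/4537; -15614/4537 12512/4537]
step 2: x̄ = F·x = [223/349, -333/349]
step 2: P̄ = F·P·Fᵀ + Q = [248777/49907 -215691/49907; -215691/49907 1651868/49907]
step 2: y = z − H·x̄ = [-145/349]
step 2: S = H·P̄·Hᵀ + R = [13473256/49907]
step 2: K = P̄·Hᵀ·S⁻¹ = [-149519/13473256; 2262111/6736628]
step 2: x' = x̄ + K·y = [8671107/13473256, -7367631/6736628]
step 2: P' = (I − K·H)·P̄ = [66713693/13473256 -22337577/6736628; -22337577/6736628 8953933/3368314]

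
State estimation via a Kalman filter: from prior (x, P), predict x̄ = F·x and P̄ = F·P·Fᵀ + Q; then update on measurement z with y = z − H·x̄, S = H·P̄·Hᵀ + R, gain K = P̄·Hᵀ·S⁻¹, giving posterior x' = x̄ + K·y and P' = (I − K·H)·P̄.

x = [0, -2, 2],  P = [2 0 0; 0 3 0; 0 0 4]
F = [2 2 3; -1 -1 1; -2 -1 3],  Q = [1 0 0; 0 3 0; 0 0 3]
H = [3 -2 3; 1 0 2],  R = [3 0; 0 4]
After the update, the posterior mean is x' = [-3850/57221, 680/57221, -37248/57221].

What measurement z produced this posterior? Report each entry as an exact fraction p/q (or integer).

x̄ = F·x = [2, 4, 8]
P̄ = F·P·Fᵀ + Q = [57 2 22; 2 12 19; 22 19 50]
S = H·P̄·Hᵀ + R = [1158 589; 589 349]
K = P̄·Hᵀ·S⁻¹ = [21828/57221 -20279/57221; -9949/57221 23349/57221; -9736/57221 36434/57221]
x' − x̄ = [-118292/57221, -228204/57221, -495016/57221] = K·y
y = (KᵀK)⁻¹·Kᵀ·(x' − x̄) = [-24, -20]
z = y + H·x̄ = [-24, -20] + [22, 18] = [-2, -2]

z = [-2, -2]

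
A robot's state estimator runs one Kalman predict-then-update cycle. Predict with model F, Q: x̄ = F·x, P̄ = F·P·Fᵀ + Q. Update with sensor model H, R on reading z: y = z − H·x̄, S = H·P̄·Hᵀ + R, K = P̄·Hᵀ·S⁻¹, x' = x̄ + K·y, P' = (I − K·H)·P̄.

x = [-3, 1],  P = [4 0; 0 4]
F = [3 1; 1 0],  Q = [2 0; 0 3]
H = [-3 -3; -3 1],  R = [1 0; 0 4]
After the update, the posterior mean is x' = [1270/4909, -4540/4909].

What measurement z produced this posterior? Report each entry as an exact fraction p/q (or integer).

x̄ = F·x = [-8, -3]
P̄ = F·P·Fᵀ + Q = [42 12; 12 7]
S = H·P̄·Hᵀ + R = [658 429; 429 317]
K = P̄·Hᵀ·S⁻¹ = [-2448/24545 -5514/24545; -5628/24545 5371/24545]
x' − x̄ = [40542/4909, 10187/4909] = K·y
y = (KᵀK)⁻¹·Kᵀ·(x' − x̄) = [-31, -23]
z = y + H·x̄ = [-31, -23] + [33, 21] = [2, -2]

z = [2, -2]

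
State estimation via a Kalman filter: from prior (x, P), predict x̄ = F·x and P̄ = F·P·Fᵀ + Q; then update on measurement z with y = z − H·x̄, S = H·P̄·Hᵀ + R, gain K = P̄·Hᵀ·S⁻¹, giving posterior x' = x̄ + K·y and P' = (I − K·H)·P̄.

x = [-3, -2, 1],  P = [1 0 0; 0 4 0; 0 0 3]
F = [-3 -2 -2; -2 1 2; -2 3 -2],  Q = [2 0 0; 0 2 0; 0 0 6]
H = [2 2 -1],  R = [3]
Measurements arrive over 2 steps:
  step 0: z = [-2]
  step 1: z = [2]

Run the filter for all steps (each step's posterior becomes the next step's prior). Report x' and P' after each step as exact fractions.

step 0: x̄ = F·x = [11, 6, -2]
step 0: P̄ = F·P·Fᵀ + Q = [39 -14 -6; -14 22 4; -6 4 58]
step 0: y = z − H·x̄ = [-38]
step 0: S = H·P̄·Hᵀ + R = [201]
step 0: K = P̄·Hᵀ·S⁻¹ = [56/201; 4/67; -62/201]
step 0: x' = x̄ + K·y = [83/201, 250/67, 1954/201]
step 0: P' = (I − K·H)·P̄ = [4703/201 -1162/67 2266/201; -1162/67 1426/67 516/67; 2266/201 516/67 7814/201]
step 1: x̄ = F·x = [-5657/201, 4492/201, -608/67]
step 1: P̄ = F·P·Fᵀ + Q = [88841/201 -28900/201 23600/67; -28900/201 56756/201 11490/67; 23600/67 11490/67 43720/67]
step 1: y = z − H·x̄ = [908/201]
step 1: S = H·P̄·Hᵀ + R = [61871/201]
step 1: K = P̄·Hᵀ·S⁻¹ = [49082/61871; 21242/61871; 79380/61871]
step 1: x' = x̄ + K·y = [-1519591/61871, 1478668/61871, -202864/61871]
step 1: P' = (I − K·H)·P̄ = [15361387/61871 -14082944/61871 2409640/61871; -14082944/61871 15225512/61871 2221410/61871; 2409640/61871 2221410/61871 9023960/61871]

step 0: x' = [83/201, 250/67, 1954/201], P' = [4703/201 -1162/67 2266/201; -1162/67 1426/67 516/67; 2266/201 516/67 7814/201]
step 1: x' = [-1519591/61871, 1478668/61871, -202864/61871], P' = [15361387/61871 -14082944/61871 2409640/61871; -14082944/61871 15225512/61871 2221410/61871; 2409640/61871 2221410/61871 9023960/61871]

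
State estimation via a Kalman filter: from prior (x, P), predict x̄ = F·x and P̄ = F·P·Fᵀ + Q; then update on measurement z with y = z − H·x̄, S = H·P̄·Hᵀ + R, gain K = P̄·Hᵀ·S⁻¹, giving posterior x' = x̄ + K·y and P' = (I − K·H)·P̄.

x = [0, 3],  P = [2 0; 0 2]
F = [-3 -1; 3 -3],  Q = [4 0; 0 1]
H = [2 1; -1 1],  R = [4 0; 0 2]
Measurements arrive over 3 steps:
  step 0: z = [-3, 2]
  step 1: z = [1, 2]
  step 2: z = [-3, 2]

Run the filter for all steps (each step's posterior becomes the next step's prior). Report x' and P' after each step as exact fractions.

step 0: x' = [-6501/3607, -275/3607], P' = [2328/3607 -48/3607; -48/3607 4612/3607]
step 1: x' = [-133658/3700393, 4696331/3700393], P' = [2323448/3700393 -29616/3700393; -29616/3700393 4596988/3700393]
step 2: x' = [-6045734395/3636686959, 148333549/3636686959], P' = [2281555448/3636686959 -29191056/3636686959; -29191056/3636686959 4508125348/3636686959]

step 0: x̄ = F·x = [-3, -9]
step 0: P̄ = F·P·Fᵀ + Q = [24 -12; -12 37]
step 0: y = z − H·x̄ = [12, 8]
step 0: S = H·P̄·Hᵀ + R = [89 -23; -23 87]
step 0: K = P̄·Hᵀ·S⁻¹ = [1152/3607 -1188/3607; 1129/3607 2330/3607]
step 0: x' = x̄ + K·y = [-6501/3607, -275/3607]
step 0: P' = (I − K·H)·P̄ = [2328/3607 -48/3607; -48/3607 4612/3607]
step 1: x̄ = F·x = [19778/3607, -18678/3607]
step 1: P̄ = F·P·Fᵀ + Q = [39704/3607 -7404/3607; -7404/3607 66931/3607]
step 1: y = z − H·x̄ = [-17271/3607, 45670/3607]
step 1: S = H·P̄·Hᵀ + R = [210559/3607 -19881/3607; -19881/3607 128657/3607]
step 1: K = P̄·Hᵀ·S⁻¹ = [1154320/3700393 -1176532/3700393; 1134439/3700393 2313302/3700393]
step 1: x' = x̄ + K·y = [-133658/3700393, 4696331/3700393]
step 1: P' = (I − K·H)·P̄ = [2323448/3700393 -29616/3700393; -29616/3700393 4596988/3700393]
step 2: x̄ = F·x = [-4295357/3700393, -14489967/3700393]
step 2: P̄ = F·P·Fᵀ + Q = [40131896/3700393 -7297764/3700393; -7297764/3700393 66517405/3700393]
step 2: y = z − H·x̄ = [11979502/3700393, 17595396/3700393]
step 2: S = H·P̄·Hᵀ + R = [212655505/3700393 -21044151/3700393; -21044151/3700393 128645615/3700393]
step 2: K = P̄·Hᵀ·S⁻¹ = [1133479960/3636686959 -1155373252/3636686959; 1112435809/3636686959 2268658202/3636686959]
step 2: x' = x̄ + K·y = [-6045734395/3636686959, 148333549/3636686959]
step 2: P' = (I − K·H)·P̄ = [2281555448/3636686959 -29191056/3636686959; -29191056/3636686959 4508125348/3636686959]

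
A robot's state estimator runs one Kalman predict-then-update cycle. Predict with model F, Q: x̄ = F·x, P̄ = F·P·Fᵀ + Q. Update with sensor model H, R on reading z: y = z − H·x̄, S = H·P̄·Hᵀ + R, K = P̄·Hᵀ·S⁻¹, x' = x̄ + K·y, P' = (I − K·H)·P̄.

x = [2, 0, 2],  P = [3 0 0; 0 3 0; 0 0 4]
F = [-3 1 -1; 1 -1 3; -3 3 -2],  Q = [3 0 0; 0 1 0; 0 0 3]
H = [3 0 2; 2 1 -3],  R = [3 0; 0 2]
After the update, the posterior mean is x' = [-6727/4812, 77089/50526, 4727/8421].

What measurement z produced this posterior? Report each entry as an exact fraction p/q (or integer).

x̄ = F·x = [-8, 8, -10]
P̄ = F·P·Fᵀ + Q = [37 -24 44; -24 43 -42; 44 -42 73]
S = H·P̄·Hᵀ + R = [1156 -592; -592 478]
K = P̄·Hᵀ·S⁻¹ = [1109/4812 137/1203; -367/25263 11881/50526; 2539/16842 -2951/16842]
x' − x̄ = [31769/4812, -327119/50526, 88937/8421] = K·y
y = (KᵀK)⁻¹·Kᵀ·(x' − x̄) = [41, -25]
z = y + H·x̄ = [41, -25] + [-44, 22] = [-3, -3]

z = [-3, -3]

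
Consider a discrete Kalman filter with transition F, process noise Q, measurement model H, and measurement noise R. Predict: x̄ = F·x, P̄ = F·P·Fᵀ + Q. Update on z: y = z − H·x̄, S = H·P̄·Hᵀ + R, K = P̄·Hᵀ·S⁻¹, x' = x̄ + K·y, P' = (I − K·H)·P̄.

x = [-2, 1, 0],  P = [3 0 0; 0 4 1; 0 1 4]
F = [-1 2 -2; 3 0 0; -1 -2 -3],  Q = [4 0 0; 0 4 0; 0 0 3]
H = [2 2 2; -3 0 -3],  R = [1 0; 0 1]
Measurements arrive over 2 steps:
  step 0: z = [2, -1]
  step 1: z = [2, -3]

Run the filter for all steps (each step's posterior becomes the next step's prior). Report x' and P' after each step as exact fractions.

step 0: x' = [65797/30667, 36171/61334, -219411/122668], P' = [529605/30667 -2221/30667 -528166/30667; -2221/30667 10944/30667 -2297/61334; -528166/30667 -2297/61334 2120487/122668]
step 1: x' = [19440414191/10086374263, 983769687/10086374263, -9796553653/10086374263], P' = [31627615545/10086374263 -1313545857/10086374263 -30809507091/10086374263; -1313545857/10086374263 3484419009/10086374263 266413741/10086374263; -30809507091/10086374263 266413741/10086374263 31077601444/10086374263]

step 0: x̄ = F·x = [4, -6, 0]
step 0: P̄ = F·P·Fᵀ + Q = [31 -9 9; -9 31 -9; 9 -9 70]
step 0: y = z − H·x̄ = [6, 11]
step 0: S = H·P̄·Hᵀ + R = [457 -606; -606 1072]
step 0: K = P̄·Hᵀ·S⁻¹ = [-1564/30667 -4317/30667; 15149/30667 20217/61334; 3229/61334 -23469/122668]
step 0: x' = x̄ + K·y = [65797/30667, 36171/61334, -219411/122668]
step 0: P' = (I − K·H)·P̄ = [529605/30667 -2221/30667 -528166/30667; -2221/30667 10944/30667 -2297/61334; -528166/30667 -2297/61334 2120487/122668]
step 1: x̄ = F·x = [160159/61334, 197391/30667, 250361/122668]
step 1: P̄ = F·P·Fᵀ + Q = [721944/30667 1566855/30667 2056053/61334; 1566855/30667 4889113/30667 3178005/30667; 2056053/61334 3178005/30667 8979263/122668]
step 1: y = z − H·x̄ = [-1237575/61334, 1344033/122668]
step 1: S = H·P̄·Hᵀ + R = [77637250/30667 -117212073/61334; -117212073/61334 180943927/122668]
step 1: K = P̄·Hᵀ·S⁻¹ = [-990874806/10086374263 -2454325362/10086374263; 4874573786/10086374263 3141396348/10086374263; 1069016188/10086374263 -804283059/10086374263]
step 1: x' = x̄ + K·y = [19440414191/10086374263, 983769687/10086374263, -9796553653/10086374263]
step 1: P' = (I − K·H)·P̄ = [31627615545/10086374263 -1313545857/10086374263 -30809507091/10086374263; -1313545857/10086374263 3484419009/10086374263 266413741/10086374263; -30809507091/10086374263 266413741/10086374263 31077601444/10086374263]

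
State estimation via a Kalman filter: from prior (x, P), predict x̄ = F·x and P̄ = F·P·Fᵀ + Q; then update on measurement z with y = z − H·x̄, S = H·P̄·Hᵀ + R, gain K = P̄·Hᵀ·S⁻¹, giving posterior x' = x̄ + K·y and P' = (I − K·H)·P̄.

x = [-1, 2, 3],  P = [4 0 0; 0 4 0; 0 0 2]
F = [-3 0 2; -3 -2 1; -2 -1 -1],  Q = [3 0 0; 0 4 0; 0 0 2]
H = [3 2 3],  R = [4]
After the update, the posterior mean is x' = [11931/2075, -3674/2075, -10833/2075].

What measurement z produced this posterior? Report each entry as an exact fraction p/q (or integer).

x̄ = F·x = [9, 2, -3]
P̄ = F·P·Fᵀ + Q = [47 40 20; 40 58 30; 20 30 24]
S = H·P̄·Hᵀ + R = [2075]
K = P̄·Hᵀ·S⁻¹ = [281/2075; 326/2075; 192/2075]
x' − x̄ = [-6744/2075, -7824/2075, -4608/2075] = K·y
y = (KᵀK)⁻¹·Kᵀ·(x' − x̄) = [-24]
z = y + H·x̄ = [-24] + [22] = [-2]

z = [-2]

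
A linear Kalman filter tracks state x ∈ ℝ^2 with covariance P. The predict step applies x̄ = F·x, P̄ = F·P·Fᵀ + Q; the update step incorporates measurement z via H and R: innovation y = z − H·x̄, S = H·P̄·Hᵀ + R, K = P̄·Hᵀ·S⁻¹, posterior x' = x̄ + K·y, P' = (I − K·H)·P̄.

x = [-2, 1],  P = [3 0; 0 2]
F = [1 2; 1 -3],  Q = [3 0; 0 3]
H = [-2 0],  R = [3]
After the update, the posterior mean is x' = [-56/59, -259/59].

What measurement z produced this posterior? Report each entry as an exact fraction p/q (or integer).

x̄ = F·x = [0, -5]
P̄ = F·P·Fᵀ + Q = [14 -9; -9 24]
S = H·P̄·Hᵀ + R = [59]
K = P̄·Hᵀ·S⁻¹ = [-28/59; 18/59]
x' − x̄ = [-56/59, 36/59] = K·y
y = (KᵀK)⁻¹·Kᵀ·(x' − x̄) = [2]
z = y + H·x̄ = [2] + [0] = [2]

z = [2]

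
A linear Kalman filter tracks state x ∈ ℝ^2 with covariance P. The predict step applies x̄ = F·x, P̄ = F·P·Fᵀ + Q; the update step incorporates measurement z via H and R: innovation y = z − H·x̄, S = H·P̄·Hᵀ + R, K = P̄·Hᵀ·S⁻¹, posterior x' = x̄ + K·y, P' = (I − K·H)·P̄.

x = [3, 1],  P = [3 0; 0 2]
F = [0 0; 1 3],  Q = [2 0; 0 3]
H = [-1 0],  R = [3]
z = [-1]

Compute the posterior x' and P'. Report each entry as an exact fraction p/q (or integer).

x̄ = F·x = [0, 6]
P̄ = F·P·Fᵀ + Q = [2 0; 0 24]
y = z − H·x̄ = [-1]
S = H·P̄·Hᵀ + R = [5]
K = P̄·Hᵀ·S⁻¹ = [-2/5; 0]
x' = x̄ + K·y = [2/5, 6]
P' = (I − K·H)·P̄ = [6/5 0; 0 24]

x' = [2/5, 6]
P' = [6/5 0; 0 24]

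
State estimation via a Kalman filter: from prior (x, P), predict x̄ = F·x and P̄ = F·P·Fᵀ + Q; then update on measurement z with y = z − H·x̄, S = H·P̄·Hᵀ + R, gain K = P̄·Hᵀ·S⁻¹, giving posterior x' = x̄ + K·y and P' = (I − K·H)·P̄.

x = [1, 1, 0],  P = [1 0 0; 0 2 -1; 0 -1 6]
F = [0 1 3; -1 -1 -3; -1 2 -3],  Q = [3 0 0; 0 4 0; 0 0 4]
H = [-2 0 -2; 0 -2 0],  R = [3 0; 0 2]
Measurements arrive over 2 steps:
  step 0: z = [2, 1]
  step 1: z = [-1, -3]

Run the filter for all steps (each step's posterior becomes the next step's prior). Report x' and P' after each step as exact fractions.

step 0: x̄ = F·x = [1, -2, 1]
step 0: P̄ = F·P·Fᵀ + Q = [53 -50 -53; -50 55 54; -53 54 79]
step 0: y = z − H·x̄ = [6, -3]
step 0: S = H·P̄·Hᵀ + R = [107 16; 16 222]
step 0: K = P̄·Hᵀ·S⁻¹ = [-800/11749 5350/11749; -8/11749 -5821/11749; -4908/11749 -5362/11749]
step 0: x' = x̄ + K·y = [-9101/11749, -6083/11749, -1613/11749]
step 0: P' = (I − K·H)·P̄ = [87697/11749 -5350/11749 -86497/11749; -5350/11749 5821/11749 5362/11749; -86497/11749 5362/11749 93859/11749]
step 1: x̄ = F·x = [-10922/11749, 20023/11749, 1774/11749]
step 1: P̄ = F·P·Fᵀ + Q = [917971/11749 -617883/11749 -552162/11749; -617883/11749 487735/11749 391068/11749; -552162/11749 391068/11749 440782/11749]
step 1: y = z − H·x̄ = [-30045/11749, 4799/11749]
step 1: S = H·P̄·Hᵀ + R = [1052963/11749 -907260/11749; -907260/11749 1974438/11749]
step 1: K = P̄·Hᵀ·S⁻¹ = [-1529082/5938517 9042587/17815551; 151210/17815551 -26196845/53446653; -1275640/5938517 -8815772/17815551]
step 1: x' = x̄ + K·y = [-1137311/17815551, 79224986/53446653, 8875454/17815551]
step 1: P' = (I − K·H)·P̄ = [51735633/5938517 -9042587/17815551 -49442010/5938517; -9042587/17815551 26196845/53446653 8815772/17815551; -49442010/5938517 8815772/17815551 51355470/5938517]

step 0: x' = [-9101/11749, -6083/11749, -1613/11749], P' = [87697/11749 -5350/11749 -86497/11749; -5350/11749 5821/11749 5362/11749; -86497/11749 5362/11749 93859/11749]
step 1: x' = [-1137311/17815551, 79224986/53446653, 8875454/17815551], P' = [51735633/5938517 -9042587/17815551 -49442010/5938517; -9042587/17815551 26196845/53446653 8815772/17815551; -49442010/5938517 8815772/17815551 51355470/5938517]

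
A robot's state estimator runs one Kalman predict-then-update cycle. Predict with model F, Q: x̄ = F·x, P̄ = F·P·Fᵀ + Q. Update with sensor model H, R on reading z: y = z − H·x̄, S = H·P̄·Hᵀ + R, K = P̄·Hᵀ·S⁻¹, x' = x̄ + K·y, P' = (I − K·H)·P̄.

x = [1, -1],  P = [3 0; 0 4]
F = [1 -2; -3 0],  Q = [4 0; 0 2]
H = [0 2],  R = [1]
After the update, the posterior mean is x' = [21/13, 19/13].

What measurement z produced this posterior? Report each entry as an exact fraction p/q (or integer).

x̄ = F·x = [3, -3]
P̄ = F·P·Fᵀ + Q = [23 -9; -9 29]
S = H·P̄·Hᵀ + R = [117]
K = P̄·Hᵀ·S⁻¹ = [-2/13; 58/117]
x' − x̄ = [-18/13, 58/13] = K·y
y = (KᵀK)⁻¹·Kᵀ·(x' − x̄) = [9]
z = y + H·x̄ = [9] + [-6] = [3]

z = [3]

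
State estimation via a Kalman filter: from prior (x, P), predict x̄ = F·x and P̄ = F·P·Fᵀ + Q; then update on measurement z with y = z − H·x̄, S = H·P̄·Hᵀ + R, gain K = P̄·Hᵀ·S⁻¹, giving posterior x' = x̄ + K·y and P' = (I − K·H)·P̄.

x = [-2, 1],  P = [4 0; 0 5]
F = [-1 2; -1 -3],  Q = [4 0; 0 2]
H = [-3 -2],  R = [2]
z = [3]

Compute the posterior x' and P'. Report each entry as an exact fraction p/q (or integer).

x̄ = F·x = [4, -1]
P̄ = F·P·Fᵀ + Q = [28 -26; -26 51]
y = z − H·x̄ = [13]
S = H·P̄·Hᵀ + R = [146]
K = P̄·Hᵀ·S⁻¹ = [-16/73; -12/73]
x' = x̄ + K·y = [84/73, -229/73]
P' = (I − K·H)·P̄ = [1532/73 -2282/73; -2282/73 3435/73]

x' = [84/73, -229/73]
P' = [1532/73 -2282/73; -2282/73 3435/73]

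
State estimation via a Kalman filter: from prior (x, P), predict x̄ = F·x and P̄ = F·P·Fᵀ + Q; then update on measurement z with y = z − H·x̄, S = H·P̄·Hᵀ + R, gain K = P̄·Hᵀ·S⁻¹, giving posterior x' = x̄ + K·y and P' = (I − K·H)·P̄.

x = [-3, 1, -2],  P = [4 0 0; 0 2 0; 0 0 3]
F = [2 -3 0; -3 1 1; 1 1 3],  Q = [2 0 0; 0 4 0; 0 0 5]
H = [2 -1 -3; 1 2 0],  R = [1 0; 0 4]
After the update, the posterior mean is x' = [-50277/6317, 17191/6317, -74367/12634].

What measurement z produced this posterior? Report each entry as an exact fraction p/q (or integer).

z = [-1, -3]

x̄ = F·x = [-9, 8, -8]
P̄ = F·P·Fᵀ + Q = [36 -30 2; -30 45 -1; 2 -1 38]
S = H·P̄·Hᵀ + R = [622 -108; -108 100]
K = P̄·Hᵀ·S⁻¹ = [876/6317 -570/6317; -465/6317 3288/6317; -2725/12634 -2943/12634]
x' − x̄ = [6576/6317, -33345/6317, 26705/12634] = K·y
y = (KᵀK)⁻¹·Kᵀ·(x' − x̄) = [1, -10]
z = y + H·x̄ = [1, -10] + [-2, 7] = [-1, -3]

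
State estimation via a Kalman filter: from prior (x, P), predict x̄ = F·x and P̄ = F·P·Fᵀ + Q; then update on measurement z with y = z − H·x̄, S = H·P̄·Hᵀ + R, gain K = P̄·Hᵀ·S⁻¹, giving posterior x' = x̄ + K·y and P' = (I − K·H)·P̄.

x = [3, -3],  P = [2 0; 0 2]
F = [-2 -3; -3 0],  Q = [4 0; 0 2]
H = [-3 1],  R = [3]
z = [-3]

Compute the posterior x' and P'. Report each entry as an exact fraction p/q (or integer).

x' = [-39/17, -2229/221]
P' = [42/17 108/17; 108/17 4164/221]

x̄ = F·x = [3, -9]
P̄ = F·P·Fᵀ + Q = [30 12; 12 20]
y = z − H·x̄ = [15]
S = H·P̄·Hᵀ + R = [221]
K = P̄·Hᵀ·S⁻¹ = [-6/17; -16/221]
x' = x̄ + K·y = [-39/17, -2229/221]
P' = (I − K·H)·P̄ = [42/17 108/17; 108/17 4164/221]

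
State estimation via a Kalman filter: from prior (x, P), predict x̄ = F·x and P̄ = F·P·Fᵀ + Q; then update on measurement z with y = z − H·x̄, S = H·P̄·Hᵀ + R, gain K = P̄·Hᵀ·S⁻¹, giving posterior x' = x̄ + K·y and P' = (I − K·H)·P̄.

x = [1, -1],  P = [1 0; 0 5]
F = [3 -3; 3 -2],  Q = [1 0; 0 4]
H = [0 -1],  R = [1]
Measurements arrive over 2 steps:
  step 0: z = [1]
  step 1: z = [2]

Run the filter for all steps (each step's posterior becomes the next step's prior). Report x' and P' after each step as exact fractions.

step 0: x' = [-15/17, -14/17], P' = [349/34 39/34; 39/34 33/34]
step 1: x' = [-3279/2975, -348/175], P' = [19301/2975 162/175; 162/175 173/175]

step 0: x̄ = F·x = [6, 5]
step 0: P̄ = F·P·Fᵀ + Q = [55 39; 39 33]
step 0: y = z − H·x̄ = [6]
step 0: S = H·P̄·Hᵀ + R = [34]
step 0: K = P̄·Hᵀ·S⁻¹ = [-39/34; -33/34]
step 0: x' = x̄ + K·y = [-15/17, -14/17]
step 0: P' = (I − K·H)·P̄ = [349/34 39/34; 39/34 33/34]
step 1: x̄ = F·x = [-3/17, -1]
step 1: P̄ = F·P·Fᵀ + Q = [1385/17 81; 81 173/2]
step 1: y = z − H·x̄ = [1]
step 1: S = H·P̄·Hᵀ + R = [175/2]
step 1: K = P̄·Hᵀ·S⁻¹ = [-162/175; -173/175]
step 1: x' = x̄ + K·y = [-3279/2975, -348/175]
step 1: P' = (I − K·H)·P̄ = [19301/2975 162/175; 162/175 173/175]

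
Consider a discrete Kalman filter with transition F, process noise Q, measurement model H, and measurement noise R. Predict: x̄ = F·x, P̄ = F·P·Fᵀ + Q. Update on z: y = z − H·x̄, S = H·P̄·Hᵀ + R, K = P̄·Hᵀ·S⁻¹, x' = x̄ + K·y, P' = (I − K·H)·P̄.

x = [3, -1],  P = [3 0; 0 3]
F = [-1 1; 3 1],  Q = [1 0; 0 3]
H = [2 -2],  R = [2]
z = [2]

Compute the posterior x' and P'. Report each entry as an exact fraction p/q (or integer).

x̄ = F·x = [-4, 8]
P̄ = F·P·Fᵀ + Q = [7 -6; -6 33]
y = z − H·x̄ = [26]
S = H·P̄·Hᵀ + R = [210]
K = P̄·Hᵀ·S⁻¹ = [13/105; -13/35]
x' = x̄ + K·y = [-82/105, -58/35]
P' = (I − K·H)·P̄ = [397/105 128/35; 128/35 141/35]

x' = [-82/105, -58/35]
P' = [397/105 128/35; 128/35 141/35]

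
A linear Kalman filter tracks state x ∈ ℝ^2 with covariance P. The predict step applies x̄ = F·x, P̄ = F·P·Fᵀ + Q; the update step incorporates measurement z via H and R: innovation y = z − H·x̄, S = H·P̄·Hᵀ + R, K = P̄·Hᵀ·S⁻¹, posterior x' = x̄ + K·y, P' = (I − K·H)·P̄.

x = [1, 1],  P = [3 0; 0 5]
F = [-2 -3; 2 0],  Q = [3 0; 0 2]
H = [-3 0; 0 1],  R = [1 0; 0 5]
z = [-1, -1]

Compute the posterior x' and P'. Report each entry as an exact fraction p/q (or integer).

x' = [2929/8983, -3748/8983]
P' = [996/8983 -60/8983; -60/8983 31390/8983]

x̄ = F·x = [-5, 2]
P̄ = F·P·Fᵀ + Q = [60 -12; -12 14]
y = z − H·x̄ = [-16, -3]
S = H·P̄·Hᵀ + R = [541 36; 36 19]
K = P̄·Hᵀ·S⁻¹ = [-2988/8983 -12/8983; 180/8983 6278/8983]
x' = x̄ + K·y = [2929/8983, -3748/8983]
P' = (I − K·H)·P̄ = [996/8983 -60/8983; -60/8983 31390/8983]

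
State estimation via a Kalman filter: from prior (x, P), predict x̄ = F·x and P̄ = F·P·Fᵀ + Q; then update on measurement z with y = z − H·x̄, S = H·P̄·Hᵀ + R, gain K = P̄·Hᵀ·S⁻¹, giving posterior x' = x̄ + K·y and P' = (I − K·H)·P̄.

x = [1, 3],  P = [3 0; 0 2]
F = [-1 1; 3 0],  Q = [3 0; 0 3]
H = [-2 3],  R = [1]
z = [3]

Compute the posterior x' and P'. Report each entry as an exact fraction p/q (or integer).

x̄ = F·x = [2, 3]
P̄ = F·P·Fᵀ + Q = [8 -9; -9 30]
y = z − H·x̄ = [-2]
S = H·P̄·Hᵀ + R = [411]
K = P̄·Hᵀ·S⁻¹ = [-43/411; 36/137]
x' = x̄ + K·y = [908/411, 339/137]
P' = (I − K·H)·P̄ = [1439/411 315/137; 315/137 222/137]

x' = [908/411, 339/137]
P' = [1439/411 315/137; 315/137 222/137]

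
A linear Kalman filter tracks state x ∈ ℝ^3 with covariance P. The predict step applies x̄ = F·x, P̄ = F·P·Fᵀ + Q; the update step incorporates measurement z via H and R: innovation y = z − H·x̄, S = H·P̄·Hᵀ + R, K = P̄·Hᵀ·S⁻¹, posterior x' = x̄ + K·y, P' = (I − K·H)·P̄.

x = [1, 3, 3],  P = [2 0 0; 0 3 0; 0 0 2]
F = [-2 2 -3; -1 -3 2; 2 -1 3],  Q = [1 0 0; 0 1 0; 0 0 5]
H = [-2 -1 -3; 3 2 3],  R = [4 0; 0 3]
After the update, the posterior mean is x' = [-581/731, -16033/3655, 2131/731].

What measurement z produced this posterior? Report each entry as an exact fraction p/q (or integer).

z = [-2, -2]

x̄ = F·x = [-5, -4, 8]
P̄ = F·P·Fᵀ + Q = [39 -26 -32; -26 38 17; -32 17 34]
S = H·P̄·Hᵀ + R = [118 -107; -107 128]
K = P̄·Hᵀ·S⁻¹ = [463/731 210/731; 507/3655 1823/3655; -552/731 -233/731]
x' − x̄ = [3074/731, -1413/3655, -3717/731] = K·y
y = (KᵀK)⁻¹·Kᵀ·(x' − x̄) = [8, -3]
z = y + H·x̄ = [8, -3] + [-10, 1] = [-2, -2]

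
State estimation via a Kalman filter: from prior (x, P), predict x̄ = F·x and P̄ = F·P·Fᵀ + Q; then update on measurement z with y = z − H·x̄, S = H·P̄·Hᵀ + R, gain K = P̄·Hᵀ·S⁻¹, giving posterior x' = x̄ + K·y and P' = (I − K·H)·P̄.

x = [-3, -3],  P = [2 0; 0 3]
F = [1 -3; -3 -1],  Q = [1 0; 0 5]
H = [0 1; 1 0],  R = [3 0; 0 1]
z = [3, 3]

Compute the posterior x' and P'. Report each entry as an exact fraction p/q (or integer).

x̄ = F·x = [6, 12]
P̄ = F·P·Fᵀ + Q = [30 3; 3 26]
y = z − H·x̄ = [-9, -3]
S = H·P̄·Hᵀ + R = [29 3; 3 31]
K = P̄·Hᵀ·S⁻¹ = [3/890 861/890; 797/890 9/890]
x' = x̄ + K·y = [273/89, 348/89]
P' = (I − K·H)·P̄ = [861/890 9/890; 9/890 2391/890]

x' = [273/89, 348/89]
P' = [861/890 9/890; 9/890 2391/890]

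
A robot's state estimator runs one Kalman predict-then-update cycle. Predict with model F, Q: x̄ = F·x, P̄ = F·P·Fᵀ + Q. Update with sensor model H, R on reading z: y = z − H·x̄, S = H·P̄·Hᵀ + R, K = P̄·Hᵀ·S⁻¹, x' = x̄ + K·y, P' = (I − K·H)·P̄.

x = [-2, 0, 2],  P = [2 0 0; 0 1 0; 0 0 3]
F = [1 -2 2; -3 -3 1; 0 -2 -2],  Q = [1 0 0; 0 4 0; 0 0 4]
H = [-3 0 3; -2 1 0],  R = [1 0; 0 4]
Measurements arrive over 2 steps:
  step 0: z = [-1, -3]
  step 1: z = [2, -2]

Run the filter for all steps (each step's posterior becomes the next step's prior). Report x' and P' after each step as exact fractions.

step 0: x' = [15835/11952, 3827/5976, 2857/2988], P' = [51139/11952 46931/5976 12673/2988; 46931/5976 53683/2988 11633/1494; 12673/2988 11633/1494 3223/747]
step 1: x' = [118827861/44970002, 370974441/112425005, 371317292/112425005], P' = [615620403/44970002 582489065/22485001 309189154/22485001; 582489065/22485001 5846592018/112425005 2929431276/112425005; 309189154/22485001 2929431276/112425005 1565214172/112425005]

step 0: x̄ = F·x = [2, 8, -4]
step 0: P̄ = F·P·Fᵀ + Q = [19 6 -8; 6 34 0; -8 0 20]
step 0: y = z − H·x̄ = [17, -7]
step 0: S = H·P̄·Hᵀ + R = [496 144; 144 90]
step 0: K = P̄·Hᵀ·S⁻¹ = [-149/1328 -263/1494; -133/664 422/747; 73/332 -130/747]
step 0: x' = x̄ + K·y = [15835/11952, 3827/5976, 2857/2988]
step 0: P' = (I − K·H)·P̄ = [51139/11952 46931/5976 12673/2988; 46931/5976 53683/2988 11633/1494; 12673/2988 11633/1494 3223/747]
step 1: x̄ = F·x = [23383/11952, -59039/11952, -9541/2988]
step 1: P̄ = F·P·Fᵀ + Q = [211099/11952 521725/11952 90887/2988; 521725/11952 3319195/11952 606209/2988; 90887/2988 606209/2988 116095/747]
step 1: y = z − H·x̄ = [69515/3984, 81901/11952]
step 1: S = H·P̄·Hᵀ + R = [1342851/1328 1598213/3984; 1598213/3984 2124499/11952]
step 1: K = P̄·Hᵀ·S⁻¹ = [8273715/44970002 -16565669/44970002; 50957853/112425005 5425342/112425005; 57805206/112425005 -40615066/112425005]
step 1: x' = x̄ + K·y = [118827861/44970002, 370974441/112425005, 371317292/112425005]
step 1: P' = (I − K·H)·P̄ = [615620403/44970002 582489065/22485001 309189154/22485001; 582489065/22485001 5846592018/112425005 2929431276/112425005; 309189154/22485001 2929431276/112425005 1565214172/112425005]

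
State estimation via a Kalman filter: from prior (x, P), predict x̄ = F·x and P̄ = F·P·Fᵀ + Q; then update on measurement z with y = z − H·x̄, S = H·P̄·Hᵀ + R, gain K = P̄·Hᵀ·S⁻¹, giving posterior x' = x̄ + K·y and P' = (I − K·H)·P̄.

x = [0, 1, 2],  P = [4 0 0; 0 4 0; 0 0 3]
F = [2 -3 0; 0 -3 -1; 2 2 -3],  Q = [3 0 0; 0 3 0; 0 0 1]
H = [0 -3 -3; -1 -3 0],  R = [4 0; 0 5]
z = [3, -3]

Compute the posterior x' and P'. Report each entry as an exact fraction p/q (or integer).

x̄ = F·x = [-3, -5, -4]
P̄ = F·P·Fᵀ + Q = [55 36 -8; 36 42 -15; -8 -15 60]
y = z − H·x̄ = [-24, -21]
S = H·P̄·Hᵀ + R = [652 327; 327 654]
K = P̄·Hᵀ·S⁻¹ = [-5/977 -78808/319479; 0 -27/109; -323/977 78701/319479]
x' = x̄ + K·y = [245257/106493, 22/109, -131911/106493]
P' = (I − K·H)·P̄ = [4588301/319479 -477/109 1400267/319479; -477/109 204/109 -204/109; 1400267/319479 -204/109 738752/319479]

x' = [245257/106493, 22/109, -131911/106493]
P' = [4588301/319479 -477/109 1400267/319479; -477/109 204/109 -204/109; 1400267/319479 -204/109 738752/319479]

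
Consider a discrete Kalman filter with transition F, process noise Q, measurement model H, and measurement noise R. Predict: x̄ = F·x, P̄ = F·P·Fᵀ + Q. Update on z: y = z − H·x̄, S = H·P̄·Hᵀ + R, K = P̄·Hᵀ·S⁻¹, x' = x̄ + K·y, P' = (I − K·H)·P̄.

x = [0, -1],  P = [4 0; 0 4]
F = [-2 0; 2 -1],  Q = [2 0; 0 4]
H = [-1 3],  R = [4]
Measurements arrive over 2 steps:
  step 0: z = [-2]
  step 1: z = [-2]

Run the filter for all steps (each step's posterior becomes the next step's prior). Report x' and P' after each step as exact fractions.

step 0: x' = [165/167, -53/167], P' = [828/167 232/167; 232/167 136/167]
step 1: x' = [725/1089, -9931/25047], P' = [4432/1089 1124/1089; 1124/1089 16892/25047]

step 0: x̄ = F·x = [0, 1]
step 0: P̄ = F·P·Fᵀ + Q = [18 -16; -16 24]
step 0: y = z − H·x̄ = [-5]
step 0: S = H·P̄·Hᵀ + R = [334]
step 0: K = P̄·Hᵀ·S⁻¹ = [-33/167; 44/167]
step 0: x' = x̄ + K·y = [165/167, -53/167]
step 0: P' = (I − K·H)·P̄ = [828/167 232/167; 232/167 136/167]
step 1: x̄ = F·x = [-330/167, 383/167]
step 1: P̄ = F·P·Fᵀ + Q = [3646/167 -2848/167; -2848/167 3188/167]
step 1: y = z − H·x̄ = [-1813/167]
step 1: S = H·P̄·Hᵀ + R = [50094/167]
step 1: K = P̄·Hᵀ·S⁻¹ = [-265/1089; 6206/25047]
step 1: x' = x̄ + K·y = [725/1089, -9931/25047]
step 1: P' = (I − K·H)·P̄ = [4432/1089 1124/1089; 1124/1089 16892/25047]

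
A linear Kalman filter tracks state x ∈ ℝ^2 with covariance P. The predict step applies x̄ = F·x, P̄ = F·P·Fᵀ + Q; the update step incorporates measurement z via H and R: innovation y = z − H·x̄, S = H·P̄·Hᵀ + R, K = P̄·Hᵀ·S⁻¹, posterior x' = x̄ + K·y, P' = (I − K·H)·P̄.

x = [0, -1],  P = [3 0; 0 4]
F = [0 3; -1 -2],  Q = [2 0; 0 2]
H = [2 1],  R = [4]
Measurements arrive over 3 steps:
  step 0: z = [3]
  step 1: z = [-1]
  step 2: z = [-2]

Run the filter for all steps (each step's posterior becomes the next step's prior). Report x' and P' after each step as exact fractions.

step 0: x' = [121/81, -1/3], P' = [374/81 -20/3; -20/3 12]
step 1: x' = [871/5345, -1447/1069], P' = [16414/5345 -3844/1069; -3844/1069 6456/1069]
step 2: x' = [-355939/190371, 3355/2047], P' = [553678/190371 -6892/2047; -6892/2047 11712/2047]

step 0: x̄ = F·x = [-3, 2]
step 0: P̄ = F·P·Fᵀ + Q = [38 -24; -24 21]
step 0: y = z − H·x̄ = [7]
step 0: S = H·P̄·Hᵀ + R = [81]
step 0: K = P̄·Hᵀ·S⁻¹ = [52/81; -1/3]
step 0: x' = x̄ + K·y = [121/81, -1/3]
step 0: P' = (I − K·H)·P̄ = [374/81 -20/3; -20/3 12]
step 1: x̄ = F·x = [-1, -67/81]
step 1: P̄ = F·P·Fᵀ + Q = [110 -52; -52 2264/81]
step 1: y = z − H·x̄ = [148/81]
step 1: S = H·P̄·Hᵀ + R = [21380/81]
step 1: K = P̄·Hᵀ·S⁻¹ = [3402/5345; -308/1069]
step 1: x' = x̄ + K·y = [871/5345, -1447/1069]
step 1: P' = (I − K·H)·P̄ = [16414/5345 -3844/1069; -3844/1069 6456/1069]
step 2: x̄ = F·x = [-4341/1069, 13599/5345]
step 2: P̄ = F·P·Fᵀ + Q = [60242/1069 -27204/1069; -27204/1069 79344/5345]
step 2: y = z − H·x̄ = [19121/5345]
step 2: S = H·P̄·Hᵀ + R = [761484/5345]
step 2: K = P̄·Hᵀ·S⁻¹ = [116600/190371; -518/2047]
step 2: x' = x̄ + K·y = [-355939/190371, 3355/2047]
step 2: P' = (I − K·H)·P̄ = [553678/190371 -6892/2047; -6892/2047 11712/2047]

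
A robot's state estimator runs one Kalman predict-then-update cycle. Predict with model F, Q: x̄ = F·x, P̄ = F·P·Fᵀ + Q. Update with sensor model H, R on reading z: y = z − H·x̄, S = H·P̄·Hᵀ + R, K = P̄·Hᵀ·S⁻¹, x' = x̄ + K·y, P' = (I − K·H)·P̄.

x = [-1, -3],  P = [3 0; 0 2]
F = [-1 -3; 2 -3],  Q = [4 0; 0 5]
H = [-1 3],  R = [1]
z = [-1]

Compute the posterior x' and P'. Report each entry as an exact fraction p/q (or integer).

x' = [2558/269, 767/269]
P' = [6604/269 2205/269; 2205/269 766/269]

x̄ = F·x = [10, 7]
P̄ = F·P·Fᵀ + Q = [25 12; 12 35]
y = z − H·x̄ = [-12]
S = H·P̄·Hᵀ + R = [269]
K = P̄·Hᵀ·S⁻¹ = [11/269; 93/269]
x' = x̄ + K·y = [2558/269, 767/269]
P' = (I − K·H)·P̄ = [6604/269 2205/269; 2205/269 766/269]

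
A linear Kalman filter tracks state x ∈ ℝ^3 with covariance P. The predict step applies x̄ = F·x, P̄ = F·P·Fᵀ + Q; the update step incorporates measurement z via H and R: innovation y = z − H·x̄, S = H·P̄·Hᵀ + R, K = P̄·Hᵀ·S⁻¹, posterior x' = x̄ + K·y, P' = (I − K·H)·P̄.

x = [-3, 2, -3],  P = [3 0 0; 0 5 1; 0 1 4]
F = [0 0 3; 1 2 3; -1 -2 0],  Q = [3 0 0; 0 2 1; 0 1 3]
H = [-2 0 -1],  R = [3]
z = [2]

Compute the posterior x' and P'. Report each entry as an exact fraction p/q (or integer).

x' = [-225/161, -48/23, 11/23]
P' = [1095/161 390/23 -282/23; 390/23 1231/23 -756/23; -282/23 -756/23 570/23]

x̄ = F·x = [-9, -8, -1]
P̄ = F·P·Fᵀ + Q = [39 42 -6; 42 73 -28; -6 -28 26]
y = z − H·x̄ = [-17]
S = H·P̄·Hᵀ + R = [161]
K = P̄·Hᵀ·S⁻¹ = [-72/161; -8/23; -2/23]
x' = x̄ + K·y = [-225/161, -48/23, 11/23]
P' = (I − K·H)·P̄ = [1095/161 390/23 -282/23; 390/23 1231/23 -756/23; -282/23 -756/23 570/23]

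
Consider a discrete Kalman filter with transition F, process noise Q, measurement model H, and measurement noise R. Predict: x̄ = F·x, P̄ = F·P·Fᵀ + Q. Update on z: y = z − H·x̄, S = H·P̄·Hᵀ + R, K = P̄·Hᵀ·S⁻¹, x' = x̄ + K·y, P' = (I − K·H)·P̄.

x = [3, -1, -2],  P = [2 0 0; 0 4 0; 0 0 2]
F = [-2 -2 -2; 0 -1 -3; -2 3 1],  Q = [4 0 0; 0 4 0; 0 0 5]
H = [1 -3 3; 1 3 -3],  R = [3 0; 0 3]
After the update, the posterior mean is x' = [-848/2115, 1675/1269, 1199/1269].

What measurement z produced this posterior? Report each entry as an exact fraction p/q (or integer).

z = [-1, 1]

x̄ = F·x = [0, 7, -11]
P̄ = F·P·Fᵀ + Q = [36 20 -20; 20 26 -18; -20 -18 51]
S = H·P̄·Hᵀ + R = [816 -981; -981 1296]
K = P̄·Hᵀ·S⁻¹ = [1636/3525 4988/10575; 88/2115 944/6345; 437/2115 -119/6345]
x' − x̄ = [-848/2115, -7208/1269, 15158/1269] = K·y
y = (KᵀK)⁻¹·Kᵀ·(x' − x̄) = [53, -53]
z = y + H·x̄ = [53, -53] + [-54, 54] = [-1, 1]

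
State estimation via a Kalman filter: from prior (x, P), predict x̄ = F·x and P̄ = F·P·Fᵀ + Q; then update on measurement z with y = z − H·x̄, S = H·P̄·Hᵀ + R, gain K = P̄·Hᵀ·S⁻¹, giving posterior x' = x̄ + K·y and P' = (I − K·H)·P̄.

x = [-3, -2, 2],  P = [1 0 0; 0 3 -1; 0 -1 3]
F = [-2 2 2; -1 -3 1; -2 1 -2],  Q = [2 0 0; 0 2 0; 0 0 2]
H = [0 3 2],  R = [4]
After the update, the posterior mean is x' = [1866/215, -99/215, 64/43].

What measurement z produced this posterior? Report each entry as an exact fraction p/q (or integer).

z = [1]

x̄ = F·x = [6, 11, 0]
P̄ = F·P·Fᵀ + Q = [22 -6 0; -6 39 -20; 0 -20 25]
S = H·P̄·Hᵀ + R = [215]
K = P̄·Hᵀ·S⁻¹ = [-18/215; 77/215; -2/43]
x' − x̄ = [576/215, -2464/215, 64/43] = K·y
y = (KᵀK)⁻¹·Kᵀ·(x' − x̄) = [-32]
z = y + H·x̄ = [-32] + [33] = [1]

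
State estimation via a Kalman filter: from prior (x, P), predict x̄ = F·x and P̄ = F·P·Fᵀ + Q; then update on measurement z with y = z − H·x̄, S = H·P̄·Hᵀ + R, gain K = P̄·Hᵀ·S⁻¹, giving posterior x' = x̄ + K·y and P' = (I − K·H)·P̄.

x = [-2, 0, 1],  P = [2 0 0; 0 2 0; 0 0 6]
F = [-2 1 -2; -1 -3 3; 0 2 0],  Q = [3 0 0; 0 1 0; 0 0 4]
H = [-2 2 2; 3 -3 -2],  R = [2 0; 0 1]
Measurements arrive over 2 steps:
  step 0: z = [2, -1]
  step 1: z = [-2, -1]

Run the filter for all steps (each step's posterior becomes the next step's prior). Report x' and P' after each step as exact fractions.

step 0: x' = [18686/5885, 15397/5885, 8208/5885], P' = [38758/5885 37251/5885 1764/5885; 37251/5885 47932/5885 -14252/5885; 1764/5885 -14252/5885 22012/5885]
step 1: x' = [13862191/65282015, 119102703/65282015, -27130872/13056403], P' = [593351781/65282015 735085433/65282015 -39756868/13056403; 735085433/65282015 1037028299/65282015 -82124494/13056403; -39756868/13056403 -82124494/13056403 58174384/13056403]

step 0: x̄ = F·x = [2, 5, 0]
step 0: P̄ = F·P·Fᵀ + Q = [37 -38 4; -38 75 -12; 4 -12 12]
step 0: y = z − H·x̄ = [-4, 8]
step 0: S = H·P̄·Hᵀ + R = [674 -1016; -1016 1549]
step 0: K = P̄·Hᵀ·S⁻¹ = [257/5885 993/5885; -3571/5885 -3539/5885; 5996/5885 4024/5885]
step 0: x' = x̄ + K·y = [18686/5885, 15397/5885, 8208/5885]
step 0: P' = (I − K·H)·P̄ = [38758/5885 37251/5885 1764/5885; 37251/5885 47932/5885 -14252/5885; 1764/5885 -14252/5885 22012/5885]
step 1: x̄ = F·x = [-38391/5885, -40253/5885, 30794/5885]
step 1: P̄ = F·P·Fᵀ + Q = [230783/5885 -147421/5885 3868/5885; -147421/5885 1143597/5885 -447606/5885; 3868/5885 -447606/5885 215268/5885]
step 1: y = z − H·x̄ = [-69634/5885, 50117/5885]
step 1: S = H·P̄·Hᵀ + R = [3937938/5885 -6361664/5885; -6361664/5885 10472267/5885]
step 1: K = P̄·Hᵀ·S⁻¹ = [-57050688/65282015 -27632276/65282015; -108679604/65282015 -84583658/65282015; 15806758/13056403 10754110/13056403]
step 1: x' = x̄ + K·y = [13862191/65282015, 119102703/65282015, -27130872/13056403]
step 1: P' = (I − K·H)·P̄ = [593351781/65282015 735085433/65282015 -39756868/13056403; 735085433/65282015 1037028299/65282015 -82124494/13056403; -39756868/13056403 -82124494/13056403 58174384/13056403]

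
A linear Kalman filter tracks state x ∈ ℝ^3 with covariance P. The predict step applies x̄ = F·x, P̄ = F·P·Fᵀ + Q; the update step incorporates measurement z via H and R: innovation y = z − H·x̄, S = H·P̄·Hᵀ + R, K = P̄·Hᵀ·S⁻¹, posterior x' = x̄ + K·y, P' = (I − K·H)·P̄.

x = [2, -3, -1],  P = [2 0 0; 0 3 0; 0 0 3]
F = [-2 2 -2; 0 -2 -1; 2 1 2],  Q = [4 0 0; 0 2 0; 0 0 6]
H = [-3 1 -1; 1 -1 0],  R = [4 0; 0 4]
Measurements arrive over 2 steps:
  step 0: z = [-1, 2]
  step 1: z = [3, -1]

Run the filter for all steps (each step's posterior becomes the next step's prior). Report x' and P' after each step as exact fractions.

step 0: x' = [10/7, 2944/2541, -4517/2541], P' = [52/7 52/7 -96/7; 52/7 23440/2541 -32636/2541; -96/7 -32636/2541 72808/2541]
step 1: x' = [-233534/169801, -36945/169801, 173038/169801], P' = [1380172/169801 4566188/509403 -7020976/509403; 4566188/509403 17695328/1528209 -22155796/1528209; -7020976/509403 -22155796/1528209 40389680/1528209]

step 0: x̄ = F·x = [-8, 7, -1]
step 0: P̄ = F·P·Fᵀ + Q = [36 -6 -14; -6 17 -12; -14 -12 29]
step 0: y = z − H·x̄ = [-33, 17]
step 0: S = H·P̄·Hᵀ + R = [350 -147; -147 69]
step 0: K = P̄·Hᵀ·S⁻¹ = [-2/7 0; -46/847 -163/363; -75/847 -79/363]
step 0: x' = x̄ + K·y = [10/7, 2944/2541, -4517/2541]
step 0: P' = (I − K·H)·P̄ = [52/7 52/7 -96/7; 52/7 23440/2541 -32636/2541; -96/7 -32636/2541 72808/2541]
step 1: x̄ = F·x = [2554/847, -457/847, 390/847]
step 1: P̄ = F·P·Fᵀ + Q = [100652/847 -2536/847 -22864/847; -2536/847 13702/847 -11708/847; -22864/847 -11708/847 23866/847]
step 1: y = z − H·x̄ = [11050/847, -3858/847]
step 1: S = H·P̄·Hᵀ + R = [848272/847 -314646/847; -314646/847 122814/847]
step 1: K = P̄·Hᵀ·S⁻¹ = [-69532/169801 -106418/509403; -103714/509403 -999191/1528209; 53609/509403 273217/1528209]
step 1: x' = x̄ + K·y = [-233534/169801, -36945/169801, 173038/169801]
step 1: P' = (I − K·H)·P̄ = [1380172/169801 4566188/509403 -7020976/509403; 4566188/509403 17695328/1528209 -22155796/1528209; -7020976/509403 -22155796/1528209 40389680/1528209]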